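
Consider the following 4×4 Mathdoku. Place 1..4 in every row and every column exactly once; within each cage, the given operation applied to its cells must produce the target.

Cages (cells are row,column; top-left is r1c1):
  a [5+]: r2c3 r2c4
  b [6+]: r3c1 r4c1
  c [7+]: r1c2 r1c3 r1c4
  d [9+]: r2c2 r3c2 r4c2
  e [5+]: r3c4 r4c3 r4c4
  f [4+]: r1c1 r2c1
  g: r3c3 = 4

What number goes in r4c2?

2

Cage g is a single given cell, leaving r3c3 = 4.
4 is placed in row 3, which forces r3c1 = 2.
Row 3 now contains 2, leaving r3c2 = 3.
Row 3 now contains 2; hence r3c4 = 1.
Cage b's pair has sum 6, leaving r4c1 = 4.
Row 4 already has 4, which forces r4c2 = 2.
Row 4 now contains 2; hence r4c3 = 1.
1 is placed in column 4, leaving r4c4 = 3.
Cage c has sum 7; hence r1c2 = 1.
Column 3 now contains 1, so r1c3 = 2.
The 3 cells of cage c must have sum 7, so r1c4 = 4.
2 is placed in column 2, which forces r2c2 = 4.
The two cells of cage a must have sum 5; hence r2c3 = 3.
Cage a needs two cells with sum 5; hence r2c4 = 2.
Row 1 now contains 1; hence r1c1 = 3.
3 is placed in row 2, so r2c1 = 1.
Completed grid: 3 1 2 4 / 1 4 3 2 / 2 3 4 1 / 4 2 1 3.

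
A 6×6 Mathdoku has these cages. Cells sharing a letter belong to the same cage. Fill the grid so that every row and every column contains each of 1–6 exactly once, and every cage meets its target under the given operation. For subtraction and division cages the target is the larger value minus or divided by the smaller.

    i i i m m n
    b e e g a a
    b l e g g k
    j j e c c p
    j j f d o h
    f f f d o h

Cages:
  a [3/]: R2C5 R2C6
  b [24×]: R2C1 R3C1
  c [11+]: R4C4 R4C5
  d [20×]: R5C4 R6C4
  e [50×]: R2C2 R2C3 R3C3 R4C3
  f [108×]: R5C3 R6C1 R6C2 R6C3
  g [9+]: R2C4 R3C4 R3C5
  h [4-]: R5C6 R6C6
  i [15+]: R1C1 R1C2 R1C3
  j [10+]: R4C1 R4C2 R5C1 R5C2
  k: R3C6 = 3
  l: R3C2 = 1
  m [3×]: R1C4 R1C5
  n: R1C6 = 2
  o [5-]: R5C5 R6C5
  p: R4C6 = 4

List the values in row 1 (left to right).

Cage n is given, which forces R1C6 = 2.
Cage e has product 50, which forces R2C2 = 5.
L is a freebie; hence R3C2 = 1.
Cage k is a single given cell, which forces R3C6 = 3.
P is a freebie; hence R4C6 = 4.
Row 2 needs a 4, and only R2C1 is open for it.
Column 1 already has 4, which forces R3C1 = 6.
Column 1 already has 6; hence R1C1 = 5.
In row 2, 6 can only go at R2C6, so R2C6 = 6.
The two cells of cage a must have quotient 3; hence R2C5 = 2.
Column 5 already has 2, which forces R3C5 = 4.
Row 2 now contains 2, leaving R2C3 = 1.
Row 2 now contains 2, so R2C4 = 3.
Cage g has sum 9; hence R3C4 = 2.
3 is placed in column 4, which forces R1C4 = 1.
Cage m needs two cells with product 3, so R1C5 = 3.
Row 3 now contains 2, leaving R3C3 = 5.
Cage e needs product 50, leaving R4C3 = 2.
Cage j has sum 10, which forces R4C1 = 1.
2 is placed in row 4; hence R4C2 = 3.
Cage j needs sum 10, leaving R5C1 = 2.
The 4 cells of cage j must have sum 10, so R5C2 = 4.
Row 5 already has 4; hence R5C4 = 5.
Row 5 already has 5; hence R5C6 = 1.
Column 1 now contains 2; hence R6C1 = 3.
Row 6 already has 3, leaving R6C3 = 6.
Column 4 already has 5; hence R6C4 = 4.
6 is placed in row 6, leaving R6C5 = 1.
Column 6 now contains 1, which forces R6C6 = 5.
4 is placed in column 2, which forces R1C2 = 6.
6 is placed in column 3, which forces R1C3 = 4.
Column 4 already has 5, so R4C4 = 6.
The two cells of cage c must have sum 11, leaving R4C5 = 5.
6 is placed in column 3, which forces R5C3 = 3.
Row 5 already has 1, so R5C5 = 6.
6 is placed in row 6; hence R6C2 = 2.
Filled in: 5 6 4 1 3 2 / 4 5 1 3 2 6 / 6 1 5 2 4 3 / 1 3 2 6 5 4 / 2 4 3 5 6 1 / 3 2 6 4 1 5.

5 6 4 1 3 2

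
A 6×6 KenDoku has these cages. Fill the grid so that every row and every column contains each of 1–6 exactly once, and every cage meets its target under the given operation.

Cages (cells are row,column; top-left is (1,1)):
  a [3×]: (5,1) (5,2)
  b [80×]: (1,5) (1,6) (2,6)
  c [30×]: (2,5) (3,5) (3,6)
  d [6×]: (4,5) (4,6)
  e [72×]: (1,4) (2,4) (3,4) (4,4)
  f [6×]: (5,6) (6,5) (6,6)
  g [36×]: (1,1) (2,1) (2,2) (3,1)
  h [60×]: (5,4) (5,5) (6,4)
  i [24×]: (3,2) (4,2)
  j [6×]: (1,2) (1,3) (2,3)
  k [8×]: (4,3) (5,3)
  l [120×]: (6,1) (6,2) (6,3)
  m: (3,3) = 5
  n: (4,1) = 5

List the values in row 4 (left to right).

5 4 2 3 1 6

The 3 cells of cage b must have product 80; hence (1,5) = 4.
The 3 cells of cage b must have product 80; hence (1,6) = 5.
Cage b needs product 80; hence (2,6) = 4.
M is a freebie, so (3,3) = 5.
Cage n is a single given cell; hence (4,1) = 5.
Cage c needs product 30; hence (2,5) = 5.
The 3 cells of cage l must have product 120; hence (6,2) = 5.
The 3 cells of cage h must have product 60, leaving (5,4) = 5.
In row 5, 4 can only go at (5,3), so (5,3) = 4.
Column 3 already has 4, leaving (4,3) = 2.
The 3 cells of cage l must have product 120, leaving (6,1) = 4.
Column 3 already has 4, so (6,3) = 6.
Row 6 now contains 6, leaving (6,4) = 2.
Cage j needs product 6, leaving (1,2) = 2.
Cage h needs product 60, which forces (5,5) = 6.
The 3 cells of cage f must have product 6; hence (5,6) = 2.
6 is placed in column 5; hence (4,5) = 1.
Cage d needs two cells with product 6; hence (4,6) = 6.
Column 5 now contains 1, so (6,5) = 3.
Row 6 already has 3; hence (6,6) = 1.
Cage i needs two cells with product 24; hence (3,2) = 6.
Column 5 now contains 1, leaving (3,5) = 2.
Column 6 now contains 6, so (3,6) = 3.
6 is placed in row 4, which forces (4,2) = 4.
4 is placed in row 4, leaving (4,4) = 3.
Cage g has product 36, which forces (1,1) = 6.
6 is placed in row 1; hence (1,4) = 1.
Cage g needs product 36; hence (2,1) = 2.
Cage g has product 36, so (2,2) = 3.
Row 2 now contains 3, leaving (2,3) = 1.
1 is placed in column 4, which forces (2,4) = 6.
Row 3 already has 3, leaving (3,1) = 1.
Cage e has product 72; hence (3,4) = 4.
Column 1 already has 1, which forces (5,1) = 3.
Column 2 now contains 3, so (5,2) = 1.
Row 1 now contains 1, which forces (1,3) = 3.
Filled in: 6 2 3 1 4 5 / 2 3 1 6 5 4 / 1 6 5 4 2 3 / 5 4 2 3 1 6 / 3 1 4 5 6 2 / 4 5 6 2 3 1.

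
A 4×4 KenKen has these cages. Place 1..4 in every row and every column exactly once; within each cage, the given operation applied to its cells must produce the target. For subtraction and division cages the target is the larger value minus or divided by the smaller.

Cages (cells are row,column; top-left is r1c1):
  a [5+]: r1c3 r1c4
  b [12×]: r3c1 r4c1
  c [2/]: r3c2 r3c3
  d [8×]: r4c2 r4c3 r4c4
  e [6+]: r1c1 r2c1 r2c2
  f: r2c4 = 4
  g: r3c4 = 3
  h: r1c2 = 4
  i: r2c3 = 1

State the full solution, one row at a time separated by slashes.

1 4 3 2 / 2 3 1 4 / 4 1 2 3 / 3 2 4 1

Cage h is a single given cell, which forces r1c2 = 4.
Cage i is given, leaving r2c3 = 1.
Cage f is given, leaving r2c4 = 4.
Cage g is given, leaving r3c4 = 3.
Cage e needs sum 6, so r1c1 = 1.
Cage a's pair has sum 5; hence r1c3 = 3.
The two cells of cage a must have sum 5, leaving r1c4 = 2.
Row 3 now contains 3, leaving r3c1 = 4.
Row 3 now contains 4, which forces r3c3 = 2.
Cage b needs two cells with product 12, leaving r4c1 = 3.
Cage d needs product 8, leaving r4c3 = 4.
Column 4 already has 2, which forces r4c4 = 1.
Column 1 now contains 3, which forces r2c1 = 2.
Cage e needs sum 6, which forces r2c2 = 3.
Row 3 already has 2, which forces r3c2 = 1.
1 is placed in row 4, so r4c2 = 2.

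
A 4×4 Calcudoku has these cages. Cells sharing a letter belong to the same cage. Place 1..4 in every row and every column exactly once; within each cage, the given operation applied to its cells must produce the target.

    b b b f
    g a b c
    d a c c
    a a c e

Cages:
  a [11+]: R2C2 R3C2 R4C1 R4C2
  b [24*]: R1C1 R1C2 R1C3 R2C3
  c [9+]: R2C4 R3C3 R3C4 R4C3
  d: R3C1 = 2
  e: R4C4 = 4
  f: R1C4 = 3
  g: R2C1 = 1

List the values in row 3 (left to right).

Cage f is a single given cell; hence R1C4 = 3.
Cage g is given, which forces R2C1 = 1.
Cage d is given, which forces R3C1 = 2.
Cage e is a single given cell, leaving R4C4 = 4.
2 is placed in column 1, which forces R1C1 = 4.
Cage b has product 24, which forces R2C3 = 3.
4 is placed in column 4, which forces R2C4 = 2.
Cage c has sum 9, so R3C3 = 4.
4 is placed in column 4, so R3C4 = 1.
Row 4 now contains 4; hence R4C1 = 3.
Cage a needs sum 11; hence R4C2 = 1.
Cage c has sum 9, leaving R4C3 = 2.
Column 2 now contains 1, so R1C2 = 2.
Column 3 now contains 2, which forces R1C3 = 1.
3 is placed in row 2, so R2C2 = 4.
4 is placed in row 3, so R3C2 = 3.
Filled in: 4 2 1 3 / 1 4 3 2 / 2 3 4 1 / 3 1 2 4.

2 3 4 1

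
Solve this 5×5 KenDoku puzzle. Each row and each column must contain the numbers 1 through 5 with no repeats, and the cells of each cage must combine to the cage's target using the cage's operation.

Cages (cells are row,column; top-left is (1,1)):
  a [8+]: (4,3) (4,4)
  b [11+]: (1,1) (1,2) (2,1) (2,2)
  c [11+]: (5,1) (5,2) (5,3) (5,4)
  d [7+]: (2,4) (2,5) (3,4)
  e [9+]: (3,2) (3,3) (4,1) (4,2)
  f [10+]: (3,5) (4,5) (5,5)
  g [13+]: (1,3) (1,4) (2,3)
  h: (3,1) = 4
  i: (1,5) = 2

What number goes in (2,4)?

Cage i is given, which forces (1,5) = 2.
Cage h is a single given cell, which forces (3,1) = 4.
In row 5, 4 can only go at (5,5), so (5,5) = 4.
In row 4, 4 can only go at (4,2), so (4,2) = 4.
Row 1 needs a 4, and only (1,4) is open for it.
The 3 cells of cage g must have sum 13, so (1,3) = 5.
Cage g needs sum 13, leaving (2,3) = 4.
Column 3 now contains 5; hence (4,3) = 3.
Row 4 now contains 3; hence (4,4) = 5.
Row 4 now contains 5, which forces (4,5) = 1.
Column 4 now contains 5, which forces (2,4) = 1.
1 is placed in column 5, so (2,5) = 3.
Cage d has sum 7, leaving (3,4) = 3.
1 is placed in column 5, which forces (3,5) = 5.
1 is placed in row 4; hence (4,1) = 2.
Column 4 already has 3, leaving (5,4) = 2.
Column 1 now contains 2; hence (2,1) = 5.
The 4 cells of cage b must have sum 11, leaving (2,2) = 2.
Column 2 already has 2; hence (3,2) = 1.
Row 3 now contains 1, so (3,3) = 2.
Column 1 now contains 5, so (5,1) = 3.
Row 5 now contains 3; hence (5,2) = 5.
Row 5 already has 2, which forces (5,3) = 1.
3 is placed in column 1, so (1,1) = 1.
Column 2 already has 1; hence (1,2) = 3.
Completed grid: 1 3 5 4 2 / 5 2 4 1 3 / 4 1 2 3 5 / 2 4 3 5 1 / 3 5 1 2 4.

1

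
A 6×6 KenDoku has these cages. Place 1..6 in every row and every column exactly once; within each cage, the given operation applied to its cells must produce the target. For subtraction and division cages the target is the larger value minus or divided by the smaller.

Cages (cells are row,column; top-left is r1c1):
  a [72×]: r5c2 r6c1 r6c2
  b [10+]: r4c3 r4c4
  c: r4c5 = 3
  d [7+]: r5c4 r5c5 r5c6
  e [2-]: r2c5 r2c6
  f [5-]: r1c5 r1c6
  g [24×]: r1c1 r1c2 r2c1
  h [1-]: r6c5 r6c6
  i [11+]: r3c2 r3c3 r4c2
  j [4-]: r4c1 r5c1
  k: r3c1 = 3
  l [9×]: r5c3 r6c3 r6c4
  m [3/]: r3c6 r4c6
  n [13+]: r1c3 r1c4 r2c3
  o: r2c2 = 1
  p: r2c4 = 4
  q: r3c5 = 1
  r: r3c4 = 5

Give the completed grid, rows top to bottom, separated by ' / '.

4 3 5 2 6 1 / 2 1 6 4 5 3 / 3 4 2 5 1 6 / 1 5 4 6 3 2 / 5 6 3 1 2 4 / 6 2 1 3 4 5

Cage o is a single given cell, which forces r2c2 = 1.
Cage p is given, which forces r2c4 = 4.
K is a freebie, so r3c1 = 3.
Cage r is given, which forces r3c4 = 5.
Q is a freebie, which forces r3c5 = 1.
Column 4 already has 4, so r4c4 = 6.
C is a freebie, leaving r4c5 = 3.
Cage l needs product 9, which forces r5c3 = 3.
The 3 cells of cage l must have product 9, so r6c3 = 1.
Cage l needs product 9, leaving r6c4 = 3.
3 is placed in column 4, which forces r1c4 = 2.
1 is placed in column 5, so r1c5 = 6.
Cage f needs two cells with difference 5, which forces r1c6 = 1.
Cage e needs two cells with difference 2, leaving r2c5 = 5.
Cage e's pair has difference 2; hence r2c6 = 3.
Cage m's pair has quotient 3, so r3c6 = 6.
Cage i has sum 11; hence r4c2 = 5.
Row 4 already has 6; hence r4c3 = 4.
Cage m needs two cells with quotient 3; hence r4c6 = 2.
Cage a has product 72, so r5c2 = 6.
2 is placed in column 4; hence r5c4 = 1.
Column 6 now contains 2, which forces r5c6 = 4.
Cage a needs product 72, so r6c1 = 6.
Cage a needs product 72, so r6c2 = 2.
5 is placed in column 5, which forces r6c5 = 4.
Column 6 now contains 4, so r6c6 = 5.
Row 1 now contains 1, which forces r1c1 = 4.
Cage g has product 24, leaving r1c2 = 3.
Row 1 now contains 6; hence r1c3 = 5.
Column 1 now contains 6, which forces r2c1 = 2.
5 is placed in row 2, leaving r2c3 = 6.
Column 2 already has 2, so r3c2 = 4.
Column 3 now contains 4, which forces r3c3 = 2.
Row 4 already has 2, which forces r4c1 = 1.
Row 5 already has 1, leaving r5c1 = 5.
Row 5 now contains 4; hence r5c5 = 2.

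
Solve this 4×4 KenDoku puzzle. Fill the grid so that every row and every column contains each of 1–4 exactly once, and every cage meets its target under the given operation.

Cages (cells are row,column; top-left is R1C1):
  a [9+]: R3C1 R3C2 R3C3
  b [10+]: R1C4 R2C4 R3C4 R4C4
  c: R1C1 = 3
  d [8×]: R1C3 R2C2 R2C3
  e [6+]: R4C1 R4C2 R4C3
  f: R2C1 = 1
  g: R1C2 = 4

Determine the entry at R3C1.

4

Cage c is given; hence R1C1 = 3.
Cage g is given, so R1C2 = 4.
Cage f is given, leaving R2C1 = 1.
Row 2 already has 1; hence R2C2 = 2.
2 is placed in row 2, leaving R2C3 = 4.
4 is placed in row 2; hence R2C4 = 3.
Column 2 already has 2; hence R3C2 = 3.
3 is placed in row 3, which forces R3C3 = 2.
Column 1 now contains 1; hence R4C1 = 2.
3 is placed in column 2, leaving R4C2 = 1.
Row 4 now contains 1, leaving R4C3 = 3.
Row 4 now contains 1, so R4C4 = 4.
Column 3 already has 2, leaving R1C3 = 1.
The 4 cells of cage b must have sum 10, leaving R1C4 = 2.
Row 3 already has 2, leaving R3C1 = 4.
4 is placed in column 4, which forces R3C4 = 1.
Filled in: 3 4 1 2 / 1 2 4 3 / 4 3 2 1 / 2 1 3 4.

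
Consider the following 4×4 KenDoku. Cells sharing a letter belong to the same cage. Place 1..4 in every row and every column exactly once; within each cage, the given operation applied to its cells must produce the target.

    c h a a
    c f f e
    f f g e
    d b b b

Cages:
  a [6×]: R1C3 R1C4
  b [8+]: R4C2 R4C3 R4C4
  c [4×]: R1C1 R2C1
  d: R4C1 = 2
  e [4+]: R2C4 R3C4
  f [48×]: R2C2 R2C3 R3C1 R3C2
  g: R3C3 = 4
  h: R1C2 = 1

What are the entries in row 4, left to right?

Cage h is given, which forces R1C2 = 1.
Cage g is a single given cell, which forces R3C3 = 4.
D is a freebie, leaving R4C1 = 2.
Row 1 now contains 1, so R1C1 = 4.
Cage c needs two cells with product 4, so R2C1 = 1.
Cage f has product 48, which forces R2C2 = 4.
The 4 cells of cage f must have product 48, so R2C3 = 2.
Row 2 now contains 1, so R2C4 = 3.
Cage f has product 48, which forces R3C1 = 3.
Cage f needs product 48, so R3C2 = 2.
Column 4 already has 3, so R3C4 = 1.
Column 2 already has 4; hence R4C2 = 3.
Row 4 already has 3, which forces R4C3 = 1.
Column 4 already has 1, leaving R4C4 = 4.
Column 3 now contains 2, which forces R1C3 = 3.
Column 4 already has 3; hence R1C4 = 2.
The full grid is 4 1 3 2 / 1 4 2 3 / 3 2 4 1 / 2 3 1 4.

2 3 1 4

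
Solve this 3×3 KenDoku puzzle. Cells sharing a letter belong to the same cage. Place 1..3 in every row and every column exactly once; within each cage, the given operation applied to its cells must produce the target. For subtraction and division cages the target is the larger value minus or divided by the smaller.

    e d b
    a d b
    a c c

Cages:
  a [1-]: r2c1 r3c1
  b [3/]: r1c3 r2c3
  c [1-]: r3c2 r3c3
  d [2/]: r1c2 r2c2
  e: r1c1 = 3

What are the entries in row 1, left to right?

3 2 1

E is a freebie, which forces r1c1 = 3.
3 is placed in row 1; hence r1c3 = 1.
Column 3 now contains 1, which forces r2c3 = 3.
3 is placed in column 3, which forces r3c3 = 2.
Row 1 now contains 1, so r1c2 = 2.
Cage a's pair has difference 1, so r2c1 = 2.
Cage d needs two cells with quotient 2; hence r2c2 = 1.
Row 3 now contains 2, so r3c1 = 1.
1 is placed in column 2, leaving r3c2 = 3.
The full grid is 3 2 1 / 2 1 3 / 1 3 2.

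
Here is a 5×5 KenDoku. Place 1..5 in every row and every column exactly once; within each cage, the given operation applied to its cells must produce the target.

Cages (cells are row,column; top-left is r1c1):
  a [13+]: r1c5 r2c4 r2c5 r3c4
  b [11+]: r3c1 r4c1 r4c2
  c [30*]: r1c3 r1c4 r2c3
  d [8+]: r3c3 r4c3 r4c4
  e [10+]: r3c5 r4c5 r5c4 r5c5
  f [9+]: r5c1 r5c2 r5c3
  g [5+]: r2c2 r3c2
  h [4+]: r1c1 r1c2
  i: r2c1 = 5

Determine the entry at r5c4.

Cage i is given, leaving r2c1 = 5.
In row 1, 4 can only go at r1c5, so r1c5 = 4.
Cage c has product 30; hence r2c3 = 3.
Cage a has sum 13, so r2c4 = 4.
Cage a has sum 13, so r2c5 = 2.
Cage a has sum 13, leaving r3c4 = 3.
Row 2 now contains 2, which forces r2c2 = 1.
The two cells of cage g must have sum 5; hence r3c2 = 4.
4 is placed in column 2; hence r4c2 = 5.
Cage e has sum 10, so r5c4 = 1.
Cage h needs two cells with sum 4, so r1c1 = 1.
Column 2 now contains 1, leaving r1c2 = 3.
Row 3 already has 4, leaving r3c1 = 2.
Row 3 already has 2, so r3c3 = 5.
Row 3 now contains 5, leaving r3c5 = 1.
Cage b has sum 11; hence r4c1 = 4.
4 is placed in row 4, so r4c3 = 1.
Column 4 now contains 1, leaving r4c4 = 2.
Column 5 now contains 1, which forces r4c5 = 3.
Column 1 now contains 4, so r5c1 = 3.
Column 2 now contains 3, so r5c2 = 2.
2 is placed in row 5, so r5c3 = 4.
Column 5 now contains 3, so r5c5 = 5.
5 is placed in column 3; hence r1c3 = 2.
Column 4 now contains 2, leaving r1c4 = 5.
The full grid is 1 3 2 5 4 / 5 1 3 4 2 / 2 4 5 3 1 / 4 5 1 2 3 / 3 2 4 1 5.

1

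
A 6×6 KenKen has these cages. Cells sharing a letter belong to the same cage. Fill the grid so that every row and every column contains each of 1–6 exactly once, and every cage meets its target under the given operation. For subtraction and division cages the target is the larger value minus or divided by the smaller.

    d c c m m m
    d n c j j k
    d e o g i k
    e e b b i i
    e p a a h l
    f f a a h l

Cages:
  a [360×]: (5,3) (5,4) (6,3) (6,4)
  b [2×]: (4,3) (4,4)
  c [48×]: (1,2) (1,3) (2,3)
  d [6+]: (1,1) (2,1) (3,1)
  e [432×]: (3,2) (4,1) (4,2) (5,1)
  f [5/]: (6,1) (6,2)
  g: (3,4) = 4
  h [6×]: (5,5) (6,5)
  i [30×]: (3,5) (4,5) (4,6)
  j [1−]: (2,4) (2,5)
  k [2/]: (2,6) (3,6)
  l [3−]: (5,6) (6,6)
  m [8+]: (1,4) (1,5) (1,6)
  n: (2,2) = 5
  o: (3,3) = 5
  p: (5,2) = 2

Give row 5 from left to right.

6 2 4 5 3 1

Cage n is a single given cell; hence (2,2) = 5.
Cage o is a single given cell; hence (3,3) = 5.
G is a freebie, which forces (3,4) = 4.
Cage p is given, so (5,2) = 2.
5 is placed in column 2, so (6,2) = 1.
1 is placed in row 6, so (6,1) = 5.
Cage a has product 360, which forces (5,4) = 5.
The only place for 1 in column 3 is (4,3).
Row 4 already has 1, so (4,4) = 2.
In column 4, 6 can only go at (6,4), so (6,4) = 6.
Cage h's pair has product 6, so (5,5) = 3.
Row 6 now contains 6, which forces (6,5) = 2.
Cage j needs two cells with difference 1, so (2,4) = 3.
Column 5 already has 2; hence (2,5) = 4.
Column 5 already has 2, so (3,5) = 1.
The 4 cells of cage a must have product 360, which forces (5,3) = 4.
The 4 cells of cage a must have product 360, which forces (6,3) = 3.
Row 6 already has 3, which forces (6,6) = 4.
The 3 cells of cage c must have product 48, which forces (1,2) = 4.
Column 4 now contains 3, leaving (1,4) = 1.
Column 5 already has 1; hence (1,5) = 5.
The 3 cells of cage m must have sum 8, leaving (1,6) = 2.
2 is placed in column 6; hence (3,6) = 3.
Column 5 already has 5, which forces (4,5) = 6.
Row 4 already has 6; hence (4,6) = 5.
Row 5 now contains 4; hence (5,1) = 6.
The two cells of cage l must have difference 3; hence (5,6) = 1.
Row 1 already has 2, which forces (1,1) = 3.
Row 1 already has 2, so (1,3) = 6.
The 3 cells of cage d must have sum 6, leaving (2,1) = 1.
Cage c needs product 48, leaving (2,3) = 2.
Column 6 now contains 1; hence (2,6) = 6.
Row 3 now contains 3; hence (3,1) = 2.
Row 3 now contains 3; hence (3,2) = 6.
Cage e needs product 432; hence (4,1) = 4.
Row 4 already has 6, leaving (4,2) = 3.
The full grid is 3 4 6 1 5 2 / 1 5 2 3 4 6 / 2 6 5 4 1 3 / 4 3 1 2 6 5 / 6 2 4 5 3 1 / 5 1 3 6 2 4.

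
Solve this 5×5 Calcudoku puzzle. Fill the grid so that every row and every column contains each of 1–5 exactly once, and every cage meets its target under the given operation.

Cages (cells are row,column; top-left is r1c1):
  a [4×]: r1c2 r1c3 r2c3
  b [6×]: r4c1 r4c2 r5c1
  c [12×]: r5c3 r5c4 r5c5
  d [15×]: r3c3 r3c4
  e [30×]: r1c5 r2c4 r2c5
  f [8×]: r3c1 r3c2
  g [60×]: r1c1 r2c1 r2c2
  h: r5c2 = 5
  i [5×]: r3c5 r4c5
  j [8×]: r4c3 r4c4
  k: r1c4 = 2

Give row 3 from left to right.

Cage k is given, which forces r1c4 = 2.
2 is placed in column 4, so r4c4 = 4.
Cage h is a single given cell; hence r5c2 = 5.
Row 1 now contains 2, so r1c2 = 1.
Cage a needs product 4, leaving r1c3 = 4.
Cage a has product 4; hence r2c3 = 1.
Cage e needs product 30, which forces r2c5 = 2.
4 is placed in row 4, which forces r4c3 = 2.
1 is placed in column 3, which forces r5c3 = 3.
Row 5 already has 3, so r5c4 = 1.
Row 5 already has 1, which forces r5c5 = 4.
Column 3 now contains 3, which forces r3c3 = 5.
The two cells of cage d must have product 15; hence r3c4 = 3.
Row 3 now contains 5, which forces r3c5 = 1.
The 3 cells of cage b must have product 6, which forces r4c1 = 1.
Row 4 now contains 2, leaving r4c2 = 3.
1 is placed in column 5, so r4c5 = 5.
Row 5 already has 1; hence r5c1 = 2.
5 is placed in column 5, so r1c5 = 3.
Column 2 now contains 3; hence r2c2 = 4.
Column 4 now contains 3, so r2c4 = 5.
Column 1 already has 2, leaving r3c1 = 4.
Cage f's pair has product 8, so r3c2 = 2.
Row 1 already has 3, which forces r1c1 = 5.
Row 2 already has 5, which forces r2c1 = 3.
Filled in: 5 1 4 2 3 / 3 4 1 5 2 / 4 2 5 3 1 / 1 3 2 4 5 / 2 5 3 1 4.

4 2 5 3 1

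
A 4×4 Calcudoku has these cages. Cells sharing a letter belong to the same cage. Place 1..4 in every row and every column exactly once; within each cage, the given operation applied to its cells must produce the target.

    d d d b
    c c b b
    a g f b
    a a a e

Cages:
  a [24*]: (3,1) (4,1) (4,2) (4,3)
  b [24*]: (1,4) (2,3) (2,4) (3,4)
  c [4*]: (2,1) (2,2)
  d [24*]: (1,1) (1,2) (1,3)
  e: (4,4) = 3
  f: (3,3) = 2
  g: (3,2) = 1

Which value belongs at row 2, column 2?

Cage g is given; hence (3,2) = 1.
Cage f is a single given cell, leaving (3,3) = 2.
Cage e is given, which forces (4,4) = 3.
The two cells of cage c must have product 4, leaving (2,1) = 1.
Column 2 already has 1, leaving (2,2) = 4.
Cage b needs product 24, so (2,3) = 3.
Row 2 already has 1, which forces (2,4) = 2.
Cage a needs product 24, leaving (3,1) = 3.
3 is placed in column 4, leaving (3,4) = 4.
Column 2 already has 4, so (4,2) = 2.
Cage d has product 24; hence (1,1) = 2.
2 is placed in column 2; hence (1,2) = 3.
Column 3 already has 3, leaving (1,3) = 4.
2 is placed in column 4, so (1,4) = 1.
Row 4 now contains 2, so (4,1) = 4.
Cage a needs product 24, leaving (4,3) = 1.
The full grid is 2 3 4 1 / 1 4 3 2 / 3 1 2 4 / 4 2 1 3.

4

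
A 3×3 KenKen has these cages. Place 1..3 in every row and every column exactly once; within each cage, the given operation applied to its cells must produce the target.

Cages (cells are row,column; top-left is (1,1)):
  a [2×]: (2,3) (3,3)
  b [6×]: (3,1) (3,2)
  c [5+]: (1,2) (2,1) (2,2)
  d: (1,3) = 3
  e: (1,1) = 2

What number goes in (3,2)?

E is a freebie, leaving (1,1) = 2.
2 is placed in row 1, which forces (1,2) = 1.
Cage d is a single given cell; hence (1,3) = 3.
Column 1 already has 2, so (2,1) = 1.
Column 2 already has 1, which forces (2,2) = 3.
Row 2 now contains 1, so (2,3) = 2.
Column 1 already has 2, so (3,1) = 3.
Column 2 already has 3, leaving (3,2) = 2.
Column 3 already has 2, leaving (3,3) = 1.
Filled in: 2 1 3 / 1 3 2 / 3 2 1.

2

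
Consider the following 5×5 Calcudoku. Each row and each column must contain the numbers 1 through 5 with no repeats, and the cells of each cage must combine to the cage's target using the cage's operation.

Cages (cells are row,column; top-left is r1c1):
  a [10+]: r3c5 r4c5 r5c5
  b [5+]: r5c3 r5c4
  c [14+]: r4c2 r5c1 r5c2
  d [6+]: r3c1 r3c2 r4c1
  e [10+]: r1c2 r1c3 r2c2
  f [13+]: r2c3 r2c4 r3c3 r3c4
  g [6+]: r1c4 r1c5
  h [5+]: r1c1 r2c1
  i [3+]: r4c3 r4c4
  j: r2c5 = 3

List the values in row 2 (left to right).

4 2 1 5 3

Cage j is a single given cell, which forces r2c5 = 3.
Cage c has sum 14, leaving r4c2 = 5.
Cage c needs sum 14, so r5c1 = 5.
Cage c has sum 14, which forces r5c2 = 4.
Cage e needs sum 10, which forces r1c2 = 3.
The 3 cells of cage e must have sum 10; hence r1c3 = 5.
Cage e has sum 10; hence r2c2 = 2.
2 is placed in column 2, so r3c2 = 1.
Cage a needs sum 10, which forces r3c5 = 5.
Cage a has sum 10; hence r4c5 = 4.
Cage a needs sum 10, leaving r5c5 = 1.
Cage g needs two cells with sum 6; hence r1c4 = 4.
Column 5 now contains 1, leaving r1c5 = 2.
Cage f needs sum 13, which forces r2c3 = 1.
Cage f has sum 13; hence r2c4 = 5.
Column 4 now contains 4, leaving r3c4 = 3.
1 is placed in column 3, so r4c3 = 2.
2 is placed in row 4; hence r4c4 = 1.
Column 3 already has 2; hence r5c3 = 3.
3 is placed in column 4; hence r5c4 = 2.
Row 1 now contains 4; hence r1c1 = 1.
Row 2 now contains 1; hence r2c1 = 4.
Cage d needs sum 6, leaving r3c1 = 2.
3 is placed in row 3, leaving r3c3 = 4.
Row 4 now contains 1, leaving r4c1 = 3.
The full grid is 1 3 5 4 2 / 4 2 1 5 3 / 2 1 4 3 5 / 3 5 2 1 4 / 5 4 3 2 1.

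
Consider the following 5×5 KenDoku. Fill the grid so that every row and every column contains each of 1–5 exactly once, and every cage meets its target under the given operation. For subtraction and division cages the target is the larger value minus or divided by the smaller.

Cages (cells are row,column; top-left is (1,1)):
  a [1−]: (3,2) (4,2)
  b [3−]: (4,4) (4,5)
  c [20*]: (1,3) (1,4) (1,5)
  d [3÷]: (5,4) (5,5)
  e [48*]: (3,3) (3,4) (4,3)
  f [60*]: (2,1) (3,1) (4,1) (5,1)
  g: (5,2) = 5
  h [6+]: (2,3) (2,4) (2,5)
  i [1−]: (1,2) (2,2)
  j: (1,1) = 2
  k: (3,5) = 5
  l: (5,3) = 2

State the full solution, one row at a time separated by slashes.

2 3 5 1 4 / 5 4 1 2 3 / 1 2 3 4 5 / 3 1 4 5 2 / 4 5 2 3 1

Cage j is given, leaving (1,1) = 2.
The 3 cells of cage e must have product 48, so (3,3) = 3.
Cage e needs product 48, so (3,4) = 4.
Cage k is given, which forces (3,5) = 5.
Cage e has product 48, so (4,3) = 4.
Cage g is a single given cell; hence (5,2) = 5.
Cage l is given, which forces (5,3) = 2.
The 3 cells of cage c must have product 20, so (1,5) = 4.
Column 3 now contains 2, so (2,3) = 1.
Row 3 now contains 5, which forces (3,1) = 1.
1 is placed in row 3, leaving (3,2) = 2.
The two cells of cage b must have difference 3, so (4,4) = 5.
Cage b needs two cells with difference 3, which forces (4,5) = 2.
The two cells of cage i must have difference 1; hence (1,2) = 3.
1 is placed in column 3, which forces (1,3) = 5.
Column 4 now contains 5, so (1,4) = 1.
The 4 cells of cage f must have product 60, leaving (2,1) = 5.
Cage i's pair has difference 1, which forces (2,2) = 4.
The 3 cells of cage h must have sum 6; hence (2,4) = 2.
2 is placed in column 5, which forces (2,5) = 3.
Row 4 now contains 5; hence (4,1) = 3.
3 is placed in column 2, which forces (4,2) = 1.
The 4 cells of cage f must have product 60; hence (5,1) = 4.
Column 4 already has 1, so (5,4) = 3.
3 is placed in column 5, leaving (5,5) = 1.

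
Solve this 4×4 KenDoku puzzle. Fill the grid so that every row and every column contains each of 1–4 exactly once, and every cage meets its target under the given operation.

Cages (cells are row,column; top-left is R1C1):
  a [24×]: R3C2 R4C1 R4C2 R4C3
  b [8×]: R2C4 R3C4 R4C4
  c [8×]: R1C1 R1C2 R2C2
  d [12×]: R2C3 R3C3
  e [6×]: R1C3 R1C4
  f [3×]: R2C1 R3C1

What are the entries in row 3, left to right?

1 4 3 2

The only place for 1 in column 3 is R4C3.
The only place for 2 in column 3 is R1C3.
2 is placed in row 1, leaving R1C4 = 3.
Cage c has product 8; hence R2C2 = 2.
Cage a needs product 24, which forces R4C1 = 2.
2 is placed in row 4; hence R4C4 = 4.
4 is placed in column 4, which forces R2C4 = 1.
The 4 cells of cage a must have product 24, which forces R3C2 = 4.
Row 3 already has 4; hence R3C3 = 3.
The 3 cells of cage b must have product 8; hence R3C4 = 2.
4 is placed in row 4, leaving R4C2 = 3.
Cage c needs product 8; hence R1C1 = 4.
4 is placed in column 2; hence R1C2 = 1.
Row 2 now contains 1, so R2C1 = 3.
Column 3 now contains 3, so R2C3 = 4.
Row 3 now contains 3, which forces R3C1 = 1.
Filled in: 4 1 2 3 / 3 2 4 1 / 1 4 3 2 / 2 3 1 4.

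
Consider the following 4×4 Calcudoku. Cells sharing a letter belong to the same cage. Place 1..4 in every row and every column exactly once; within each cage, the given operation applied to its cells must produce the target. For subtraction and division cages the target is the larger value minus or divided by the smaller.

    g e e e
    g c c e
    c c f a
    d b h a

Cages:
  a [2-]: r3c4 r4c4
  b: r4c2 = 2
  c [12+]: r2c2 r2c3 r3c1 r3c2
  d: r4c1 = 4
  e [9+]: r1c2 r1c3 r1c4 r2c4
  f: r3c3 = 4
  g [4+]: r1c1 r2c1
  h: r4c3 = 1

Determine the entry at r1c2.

Cage f is given, leaving r3c3 = 4.
Cage d is a single given cell; hence r4c1 = 4.
Cage b is a single given cell, so r4c2 = 2.
H is a freebie, leaving r4c3 = 1.
Row 4 now contains 1; hence r4c4 = 3.
Cage c has sum 12, so r2c2 = 4.
Cage c has sum 12, which forces r2c3 = 3.
The 4 cells of cage c must have sum 12; hence r3c1 = 2.
The 4 cells of cage c must have sum 12, leaving r3c2 = 3.
The two cells of cage a must have difference 2, so r3c4 = 1.
The two cells of cage g must have sum 4, which forces r1c1 = 3.
Column 2 now contains 4; hence r1c2 = 1.
3 is placed in column 3; hence r1c3 = 2.
1 is placed in column 4, leaving r1c4 = 4.
Row 2 now contains 3, which forces r2c1 = 1.
1 is placed in column 4, leaving r2c4 = 2.
The full grid is 3 1 2 4 / 1 4 3 2 / 2 3 4 1 / 4 2 1 3.

1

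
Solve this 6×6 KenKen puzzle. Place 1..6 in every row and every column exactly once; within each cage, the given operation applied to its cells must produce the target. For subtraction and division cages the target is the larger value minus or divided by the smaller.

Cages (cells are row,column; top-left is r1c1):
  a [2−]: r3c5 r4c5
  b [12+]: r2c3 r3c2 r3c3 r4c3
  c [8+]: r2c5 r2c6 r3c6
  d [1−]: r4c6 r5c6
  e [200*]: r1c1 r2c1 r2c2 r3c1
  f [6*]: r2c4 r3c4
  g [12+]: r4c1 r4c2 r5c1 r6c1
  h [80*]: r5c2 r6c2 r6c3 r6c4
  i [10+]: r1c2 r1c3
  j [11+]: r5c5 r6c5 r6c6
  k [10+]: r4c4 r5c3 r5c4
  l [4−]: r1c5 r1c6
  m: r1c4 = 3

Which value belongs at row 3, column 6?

4

Cage m is a single given cell, so r1c4 = 3.
Cage e needs product 200, so r2c2 = 5.
Row 1 needs a 2, and only r1c1 is open for it.
2 is placed in column 1; hence r2c1 = 4.
Cage e has product 200, leaving r3c1 = 5.
The 4 cells of cage g must have sum 12; hence r4c2 = 2.
Column 2 already has 2, leaving r5c2 = 4.
Column 2 now contains 4, leaving r6c2 = 1.
Column 2 now contains 4; hence r1c2 = 6.
The two cells of cage i must have sum 10, so r1c3 = 4.
6 is placed in column 2, which forces r3c2 = 3.
Column 3 already has 4, leaving r6c3 = 5.
Row 6 already has 5, which forces r6c4 = 4.
Cage k needs sum 10; hence r5c3 = 3.
Row 2 needs a 2, and only r2c3 is open for it.
Row 3 needs a 2, and only r3c5 is open for it.
Cage a's pair has difference 2, so r4c5 = 4.
Column 5 already has 2, leaving r5c5 = 6.
Cage j needs sum 11, which forces r6c5 = 3.
Cage j needs sum 11, so r6c6 = 2.
Column 5 now contains 3, so r2c5 = 1.
Cage g needs sum 12; hence r4c1 = 3.
Cage d needs two cells with difference 1; hence r4c6 = 6.
Row 5 already has 6, so r5c1 = 1.
Row 5 now contains 1, leaving r5c4 = 2.
2 is placed in column 6; hence r5c6 = 5.
3 is placed in row 6, so r6c1 = 6.
Column 5 now contains 1, so r1c5 = 5.
Column 6 now contains 5, which forces r1c6 = 1.
1 is placed in row 2, which forces r2c4 = 6.
Column 6 already has 6, so r2c6 = 3.
The 4 cells of cage b must have sum 12, leaving r3c3 = 6.
Cage f's pair has product 6, which forces r3c4 = 1.
Cage c has sum 8; hence r3c6 = 4.
6 is placed in row 4; hence r4c3 = 1.
6 is placed in row 4, which forces r4c4 = 5.
Filled in: 2 6 4 3 5 1 / 4 5 2 6 1 3 / 5 3 6 1 2 4 / 3 2 1 5 4 6 / 1 4 3 2 6 5 / 6 1 5 4 3 2.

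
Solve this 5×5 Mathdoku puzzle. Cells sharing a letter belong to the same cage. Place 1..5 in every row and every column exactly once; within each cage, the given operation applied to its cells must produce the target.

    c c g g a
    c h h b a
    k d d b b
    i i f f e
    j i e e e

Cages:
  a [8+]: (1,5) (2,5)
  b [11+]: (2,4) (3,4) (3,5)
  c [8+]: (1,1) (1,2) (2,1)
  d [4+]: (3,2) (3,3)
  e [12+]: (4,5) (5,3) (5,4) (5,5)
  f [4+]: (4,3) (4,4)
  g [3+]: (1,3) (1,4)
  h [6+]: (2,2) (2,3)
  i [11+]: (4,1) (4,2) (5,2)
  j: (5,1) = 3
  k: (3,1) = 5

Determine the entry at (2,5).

3

K is a freebie, so (3,1) = 5.
Cage j is a single given cell, so (5,1) = 3.
In row 1, 4 can only go at (1,1), so (1,1) = 4.
Column 1 now contains 4, leaving (4,1) = 2.
Cage c has sum 8, so (1,2) = 3.
Row 1 already has 3, leaving (1,5) = 5.
Column 1 already has 2, which forces (2,1) = 1.
Column 5 already has 5, which forces (2,5) = 3.
Column 2 already has 3, leaving (3,2) = 1.
1 is placed in row 3, so (3,3) = 3.
3 is placed in column 3; hence (4,3) = 1.
1 is placed in row 4, which forces (4,4) = 3.
1 is placed in row 4, leaving (4,5) = 4.
Column 3 now contains 1, so (1,3) = 2.
Cage g needs two cells with sum 3, which forces (1,4) = 1.
2 is placed in column 3, which forces (2,3) = 4.
Cage b needs sum 11, which forces (2,4) = 5.
The 3 cells of cage b must have sum 11, which forces (3,4) = 4.
Column 5 now contains 4, which forces (3,5) = 2.
Row 4 already has 4, which forces (4,2) = 5.
Cage i needs sum 11, which forces (5,2) = 4.
2 is placed in column 3; hence (5,3) = 5.
5 is placed in column 4, so (5,4) = 2.
Column 5 now contains 2, leaving (5,5) = 1.
4 is placed in row 2; hence (2,2) = 2.
The full grid is 4 3 2 1 5 / 1 2 4 5 3 / 5 1 3 4 2 / 2 5 1 3 4 / 3 4 5 2 1.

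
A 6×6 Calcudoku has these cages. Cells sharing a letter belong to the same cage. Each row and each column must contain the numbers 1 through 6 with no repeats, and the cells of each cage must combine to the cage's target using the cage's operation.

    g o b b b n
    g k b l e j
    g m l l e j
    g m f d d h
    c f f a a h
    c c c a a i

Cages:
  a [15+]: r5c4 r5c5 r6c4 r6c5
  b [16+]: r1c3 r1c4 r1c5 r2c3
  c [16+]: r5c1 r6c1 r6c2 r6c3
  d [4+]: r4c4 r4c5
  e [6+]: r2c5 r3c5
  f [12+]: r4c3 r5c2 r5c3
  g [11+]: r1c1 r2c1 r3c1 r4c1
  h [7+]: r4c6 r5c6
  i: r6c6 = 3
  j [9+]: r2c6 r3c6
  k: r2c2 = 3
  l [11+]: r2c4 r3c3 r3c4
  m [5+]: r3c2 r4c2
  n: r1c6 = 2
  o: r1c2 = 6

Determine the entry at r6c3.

4

Cage o is given, so r1c2 = 6.
Cage n is a single given cell, so r1c6 = 2.
Cage k is given, leaving r2c2 = 3.
I is a freebie, so r6c6 = 3.
Cage m needs two cells with sum 5, so r3c2 = 1.
R4c4 and r4c5 in row 4 are {1, 3}, leaving r4c2 = 4.
R4c4 and r4c5 in row 4 are {1, 3}, leaving r4c6 = 6.
Cage h's pair has sum 7, which forces r5c6 = 1.
Cage f needs sum 12; hence r4c3 = 5.
Cage f has sum 12; hence r5c2 = 5.
Cage f needs sum 12, leaving r5c3 = 2.
Column 2 now contains 5, so r6c2 = 2.
Row 4 now contains 5; hence r4c1 = 2.
The only place for 4 in column 1 is r5c1.
The 4 cells of cage c must have sum 16, so r6c1 = 6.
The 4 cells of cage c must have sum 16, which forces r6c3 = 4.
Cage b needs sum 16, which forces r1c3 = 1.
Column 3 already has 4, leaving r2c3 = 6.
Column 3 already has 6; hence r3c3 = 3.
Cage g has sum 11; hence r1c1 = 3.
The 4 cells of cage g must have sum 11, which forces r2c1 = 1.
Cage l has sum 11; hence r2c4 = 2.
Row 2 now contains 2, so r2c5 = 4.
Row 2 now contains 4, which forces r2c6 = 5.
Row 3 already has 3, so r3c1 = 5.
Cage l has sum 11, leaving r3c4 = 6.
5 is placed in row 3; hence r3c5 = 2.
5 is placed in column 6, leaving r3c6 = 4.
Column 4 already has 6; hence r5c4 = 3.
Row 5 already has 3, which forces r5c5 = 6.
The 4 cells of cage b must have sum 16, so r1c4 = 4.
Column 5 now contains 4; hence r1c5 = 5.
Column 4 now contains 3, which forces r4c4 = 1.
Cage d needs two cells with sum 4, so r4c5 = 3.
Column 4 now contains 1, which forces r6c4 = 5.
Column 5 now contains 5, which forces r6c5 = 1.
Completed grid: 3 6 1 4 5 2 / 1 3 6 2 4 5 / 5 1 3 6 2 4 / 2 4 5 1 3 6 / 4 5 2 3 6 1 / 6 2 4 5 1 3.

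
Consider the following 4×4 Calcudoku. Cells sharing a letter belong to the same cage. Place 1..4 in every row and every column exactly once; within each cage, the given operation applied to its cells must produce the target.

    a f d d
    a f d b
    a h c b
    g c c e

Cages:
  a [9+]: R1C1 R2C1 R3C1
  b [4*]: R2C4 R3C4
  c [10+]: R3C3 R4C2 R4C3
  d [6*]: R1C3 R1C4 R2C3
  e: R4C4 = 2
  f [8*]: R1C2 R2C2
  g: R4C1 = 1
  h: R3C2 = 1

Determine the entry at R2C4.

1

Cage h is given; hence R3C2 = 1.
1 is placed in row 3, so R3C4 = 4.
Cage g is given; hence R4C1 = 1.
Cage e is a single given cell; hence R4C4 = 2.
Column 4 already has 4, leaving R2C4 = 1.
Row 3 now contains 4, which forces R3C3 = 3.
Cage c needs sum 10, which forces R4C2 = 3.
2 is placed in row 4, which forces R4C3 = 4.
The 3 cells of cage d must have product 6, leaving R1C3 = 1.
Column 4 now contains 1; hence R1C4 = 3.
Column 3 already has 3; hence R2C3 = 2.
Row 3 already has 3, which forces R3C1 = 2.
Row 1 now contains 3; hence R1C1 = 4.
Cage f's pair has product 8, which forces R1C2 = 2.
Cage a has sum 9, leaving R2C1 = 3.
Row 2 already has 2, so R2C2 = 4.
The full grid is 4 2 1 3 / 3 4 2 1 / 2 1 3 4 / 1 3 4 2.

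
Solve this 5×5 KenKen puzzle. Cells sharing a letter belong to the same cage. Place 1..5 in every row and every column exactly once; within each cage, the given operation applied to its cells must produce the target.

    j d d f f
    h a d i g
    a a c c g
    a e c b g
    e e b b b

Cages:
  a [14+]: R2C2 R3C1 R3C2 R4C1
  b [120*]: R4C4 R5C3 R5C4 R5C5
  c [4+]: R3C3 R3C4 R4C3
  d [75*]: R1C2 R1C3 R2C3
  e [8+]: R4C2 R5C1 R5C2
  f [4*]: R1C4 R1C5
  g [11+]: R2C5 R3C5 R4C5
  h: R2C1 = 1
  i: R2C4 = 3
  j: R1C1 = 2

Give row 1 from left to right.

2 5 3 4 1

J is a freebie, leaving R1C1 = 2.
Cage d needs product 75; hence R1C2 = 5.
Cage d has product 75, which forces R1C3 = 3.
Cage h is given; hence R2C1 = 1.
Cage d has product 75, leaving R2C3 = 5.
Cage i is given; hence R2C4 = 3.
The 3 cells of cage c must have sum 4; hence R3C3 = 2.
The 3 cells of cage c must have sum 4, leaving R3C4 = 1.
Cage c needs sum 4, so R4C3 = 1.
Column 3 now contains 2, so R5C3 = 4.
1 is placed in column 4; hence R1C4 = 4.
Cage f's pair has product 4, so R1C5 = 1.
Cage b has product 120; hence R5C5 = 3.
Cage e needs sum 8, leaving R4C2 = 2.
2 is placed in row 4, so R4C4 = 5.
5 is placed in row 4, leaving R4C5 = 4.
3 is placed in row 5, so R5C1 = 5.
Cage e needs sum 8, which forces R5C2 = 1.
5 is placed in column 4, leaving R5C4 = 2.
Column 2 now contains 2, leaving R2C2 = 4.
4 is placed in column 5, leaving R2C5 = 2.
Cage a needs sum 14, so R3C1 = 4.
Cage a has sum 14, so R3C2 = 3.
4 is placed in column 5, leaving R3C5 = 5.
Row 4 already has 4, so R4C1 = 3.
Completed grid: 2 5 3 4 1 / 1 4 5 3 2 / 4 3 2 1 5 / 3 2 1 5 4 / 5 1 4 2 3.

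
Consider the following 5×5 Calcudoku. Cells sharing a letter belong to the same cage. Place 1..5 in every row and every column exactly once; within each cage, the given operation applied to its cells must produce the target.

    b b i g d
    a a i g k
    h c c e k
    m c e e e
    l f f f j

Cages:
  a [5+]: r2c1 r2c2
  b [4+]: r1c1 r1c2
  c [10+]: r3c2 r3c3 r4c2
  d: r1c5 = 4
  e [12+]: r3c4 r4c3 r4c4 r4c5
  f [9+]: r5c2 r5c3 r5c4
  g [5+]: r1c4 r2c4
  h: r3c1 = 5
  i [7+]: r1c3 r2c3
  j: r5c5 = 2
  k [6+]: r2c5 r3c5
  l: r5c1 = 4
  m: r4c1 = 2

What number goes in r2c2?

4

D is a freebie; hence r1c5 = 4.
H is a freebie, leaving r3c1 = 5.
Cage m is a single given cell, which forces r4c1 = 2.
Cage l is given, leaving r5c1 = 4.
Cage j is given, leaving r5c5 = 2.
Cage k's pair has sum 6; hence r2c5 = 5.
2 is placed in column 5, which forces r3c5 = 1.
Column 5 now contains 1, so r4c5 = 3.
The only place for 2 in row 1 is r1c4.
The two cells of cage g must have sum 5, which forces r2c4 = 3.
Column 4 already has 3, so r3c4 = 4.
3 is placed in row 2, leaving r2c1 = 1.
The two cells of cage a must have sum 5, so r2c2 = 4.
Row 2 already has 4, leaving r2c3 = 2.
Column 3 already has 2, which forces r3c3 = 3.
Cage c needs sum 10, which forces r4c2 = 5.
Cage e has sum 12, so r4c3 = 4.
Cage e has sum 12, leaving r4c4 = 1.
1 is placed in column 4, so r5c4 = 5.
Column 1 now contains 1, leaving r1c1 = 3.
Cage b needs two cells with sum 4; hence r1c2 = 1.
3 is placed in column 3, which forces r1c3 = 5.
3 is placed in row 3, which forces r3c2 = 2.
Cage f needs sum 9; hence r5c2 = 3.
Row 5 already has 5, which forces r5c3 = 1.
Completed grid: 3 1 5 2 4 / 1 4 2 3 5 / 5 2 3 4 1 / 2 5 4 1 3 / 4 3 1 5 2.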